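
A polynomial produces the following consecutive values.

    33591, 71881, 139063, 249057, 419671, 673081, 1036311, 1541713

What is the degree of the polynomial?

Δ: 38290, 67182, 109994, 170614, 253410, 363230, 505402
Δ²: 28892, 42812, 60620, 82796, 109820, 142172
Δ³: 13920, 17808, 22176, 27024, 32352
Δ⁴: 3888, 4368, 4848, 5328
Δ⁵: 480, 480, 480
The fifth differences are constant, so the polynomial has degree 5.

5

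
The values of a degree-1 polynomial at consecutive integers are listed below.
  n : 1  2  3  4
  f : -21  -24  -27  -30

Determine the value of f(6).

First differences: -3, -3, -3
The first differences are constant (-3).
-30 − 3 = -33
-33 − 3 = -36

-36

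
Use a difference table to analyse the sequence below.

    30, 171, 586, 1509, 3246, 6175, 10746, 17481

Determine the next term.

141, 415, 923, 1737, 2929, 4571, 6735
274, 508, 814, 1192, 1642, 2164
234, 306, 378, 450, 522
72, 72, 72, 72
The fourth differences are constant (72).
522 + 72 = 594;  2164 + 594 = 2758;  6735 + 2758 = 9493;  17481 + 9493 = 26974

26974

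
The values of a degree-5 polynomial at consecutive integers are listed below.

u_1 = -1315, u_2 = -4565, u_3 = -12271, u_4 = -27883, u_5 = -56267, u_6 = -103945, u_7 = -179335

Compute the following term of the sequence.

-292991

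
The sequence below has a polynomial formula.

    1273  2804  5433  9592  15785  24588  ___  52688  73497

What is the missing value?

36649

Using the first 6 terms:
First differences: 1531  2629  4159  6193  8803
Second differences: 1098  1530  2034  2610
Third differences: 432  504  576
Fourth differences: 72  72
Constant fourth difference = 72.
Extend forward: 576 + 72 = 648;  2610 + 648 = 3258;  8803 + 3258 = 12061;  24588 + 12061 = 36649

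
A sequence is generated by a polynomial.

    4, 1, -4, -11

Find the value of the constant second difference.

-2

Δ: -3, -5, -7
Δ²: -2, -2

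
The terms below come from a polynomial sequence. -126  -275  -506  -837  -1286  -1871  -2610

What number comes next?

-149 , -231 , -331 , -449 , -585 , -739
-82 , -100 , -118 , -136 , -154
-18 , -18 , -18 , -18
Constant third difference = -18, so extend:
-154 − 18 = -172;  -739 − 172 = -911;  -2610 − 911 = -3521

-3521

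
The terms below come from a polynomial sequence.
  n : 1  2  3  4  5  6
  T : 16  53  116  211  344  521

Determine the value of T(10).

1789

Δ: 37  63  95  133  177
Δ²: 26  32  38  44
Δ³: 6  6  6
The third differences are constant (6).
44 + 6 = 50;  177 + 50 = 227;  521 + 227 = 748
50 + 6 = 56;  227 + 56 = 283;  748 + 283 = 1031
56 + 6 = 62;  283 + 62 = 345;  1031 + 345 = 1376
62 + 6 = 68;  345 + 68 = 413;  1376 + 413 = 1789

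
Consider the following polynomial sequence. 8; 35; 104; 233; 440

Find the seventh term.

1160

First differences: 27, 69, 129, 207
Second differences: 42, 60, 78
Third differences: 18, 18
Third differences constant at 18.
78 + 18 = 96;  207 + 96 = 303;  440 + 303 = 743
96 + 18 = 114;  303 + 114 = 417;  743 + 417 = 1160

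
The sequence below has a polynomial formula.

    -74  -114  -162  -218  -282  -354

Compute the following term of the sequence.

Δ: -40 , -48 , -56 , -64 , -72
Δ²: -8 , -8 , -8 , -8
The second differences are constant (-8).
-72 − 8 = -80;  -354 − 80 = -434

-434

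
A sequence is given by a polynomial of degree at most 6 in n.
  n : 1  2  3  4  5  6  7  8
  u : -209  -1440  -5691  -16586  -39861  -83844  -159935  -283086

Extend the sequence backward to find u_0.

-6

First differences: -1231  -4251  -10895  -23275  -43983  -76091  -123151
Second differences: -3020  -6644  -12380  -20708  -32108  -47060
Third differences: -3624  -5736  -8328  -11400  -14952
Fourth differences: -2112  -2592  -3072  -3552
Fifth differences: -480  -480  -480
The fifth differences are constant at -480.
Work back: -2112 + 480 = -1632;  -3624 + 1632 = -1992;  -3020 + 1992 = -1028;  -1231 + 1028 = -203;  -209 + 203 = -6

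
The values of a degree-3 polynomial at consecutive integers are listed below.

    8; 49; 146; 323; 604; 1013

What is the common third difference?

24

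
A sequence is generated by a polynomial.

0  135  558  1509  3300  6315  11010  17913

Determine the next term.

First differences: 135 , 423 , 951 , 1791 , 3015 , 4695 , 6903
Second differences: 288 , 528 , 840 , 1224 , 1680 , 2208
Third differences: 240 , 312 , 384 , 456 , 528
Fourth differences: 72 , 72 , 72 , 72
Fourth differences constant at 72.
528 + 72 = 600;  2208 + 600 = 2808;  6903 + 2808 = 9711;  17913 + 9711 = 27624

27624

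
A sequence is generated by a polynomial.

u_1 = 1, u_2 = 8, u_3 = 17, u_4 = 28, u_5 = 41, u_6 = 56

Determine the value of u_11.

161

Δ: 7, 9, 11, 13, 15
Δ²: 2, 2, 2, 2
Constant second difference = 2, so extend:
15 + 2 = 17;  56 + 17 = 73
17 + 2 = 19;  73 + 19 = 92
19 + 2 = 21;  92 + 21 = 113
21 + 2 = 23;  113 + 23 = 136
23 + 2 = 25;  136 + 25 = 161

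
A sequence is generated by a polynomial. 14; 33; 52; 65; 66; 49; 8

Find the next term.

First differences: 19  19  13  1  -17  -41
Second differences: 0  -6  -12  -18  -24
Third differences: -6  -6  -6  -6
Constant third difference = -6, so extend:
-24 − 6 = -30;  -41 − 30 = -71;  8 − 71 = -63

-63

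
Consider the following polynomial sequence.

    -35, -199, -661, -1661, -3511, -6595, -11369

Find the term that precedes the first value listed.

-164  -462  -1000  -1850  -3084  -4774
-298  -538  -850  -1234  -1690
-240  -312  -384  -456
-72  -72  -72
The fourth differences are constant at -72.
Work back: -240 + 72 = -168;  -298 + 168 = -130;  -164 + 130 = -34;  -35 + 34 = -1

-1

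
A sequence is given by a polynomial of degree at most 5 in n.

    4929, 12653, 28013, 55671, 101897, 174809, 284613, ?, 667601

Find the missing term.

443843

Using the first 7 terms:
Δ: 7724, 15360, 27658, 46226, 72912, 109804
Δ²: 7636, 12298, 18568, 26686, 36892
Δ³: 4662, 6270, 8118, 10206
Δ⁴: 1608, 1848, 2088
Δ⁵: 240, 240
Constant fifth difference = 240.
Extend forward: 2088 + 240 = 2328;  10206 + 2328 = 12534;  36892 + 12534 = 49426;  109804 + 49426 = 159230;  284613 + 159230 = 443843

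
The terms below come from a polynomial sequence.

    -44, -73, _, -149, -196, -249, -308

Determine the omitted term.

-108

Using the last 4 terms:
D1: -47  -53  -59
D2: -6  -6
Constant second difference = -6.
Extend backward: -47 + 6 = -41;  -149 + 41 = -108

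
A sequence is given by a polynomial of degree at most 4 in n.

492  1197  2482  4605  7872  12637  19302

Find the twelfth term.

98557

First differences: 705  1285  2123  3267  4765  6665
Second differences: 580  838  1144  1498  1900
Third differences: 258  306  354  402
Fourth differences: 48  48  48
Constant fourth difference = 48, so extend:
402 + 48 = 450;  1900 + 450 = 2350;  6665 + 2350 = 9015;  19302 + 9015 = 28317
450 + 48 = 498;  2350 + 498 = 2848;  9015 + 2848 = 11863;  28317 + 11863 = 40180
498 + 48 = 546;  2848 + 546 = 3394;  11863 + 3394 = 15257;  40180 + 15257 = 55437
546 + 48 = 594;  3394 + 594 = 3988;  15257 + 3988 = 19245;  55437 + 19245 = 74682
594 + 48 = 642;  3988 + 642 = 4630;  19245 + 4630 = 23875;  74682 + 23875 = 98557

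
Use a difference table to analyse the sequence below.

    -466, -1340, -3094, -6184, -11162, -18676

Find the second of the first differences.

First differences: -874, -1754, -3090, -4978, -7514
Second differences: -880, -1336, -1888, -2536
Third differences: -456, -552, -648
Fourth differences: -96, -96

-1754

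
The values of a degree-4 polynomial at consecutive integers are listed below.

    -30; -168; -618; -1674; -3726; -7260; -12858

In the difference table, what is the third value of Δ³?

First differences: -138, -450, -1056, -2052, -3534, -5598
Second differences: -312, -606, -996, -1482, -2064
Third differences: -294, -390, -486, -582
Fourth differences: -96, -96, -96

-486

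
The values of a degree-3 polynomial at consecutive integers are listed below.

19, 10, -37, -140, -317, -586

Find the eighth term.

-9  -47  -103  -177  -269
-38  -56  -74  -92
-18  -18  -18
Constant third difference = -18, so extend:
-92 − 18 = -110;  -269 − 110 = -379;  -586 − 379 = -965
-110 − 18 = -128;  -379 − 128 = -507;  -965 − 507 = -1472

-1472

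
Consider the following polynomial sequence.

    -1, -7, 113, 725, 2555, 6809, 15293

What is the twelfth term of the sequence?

241493

First differences: -6, 120, 612, 1830, 4254, 8484
Second differences: 126, 492, 1218, 2424, 4230
Third differences: 366, 726, 1206, 1806
Fourth differences: 360, 480, 600
Fifth differences: 120, 120
Fifth differences constant at 120.
600 + 120 = 720;  1806 + 720 = 2526;  4230 + 2526 = 6756;  8484 + 6756 = 15240;  15293 + 15240 = 30533
720 + 120 = 840;  2526 + 840 = 3366;  6756 + 3366 = 10122;  15240 + 10122 = 25362;  30533 + 25362 = 55895
840 + 120 = 960;  3366 + 960 = 4326;  10122 + 4326 = 14448;  25362 + 14448 = 39810;  55895 + 39810 = 95705
960 + 120 = 1080;  4326 + 1080 = 5406;  14448 + 5406 = 19854;  39810 + 19854 = 59664;  95705 + 59664 = 155369
1080 + 120 = 1200;  5406 + 1200 = 6606;  19854 + 6606 = 26460;  59664 + 26460 = 86124;  155369 + 86124 = 241493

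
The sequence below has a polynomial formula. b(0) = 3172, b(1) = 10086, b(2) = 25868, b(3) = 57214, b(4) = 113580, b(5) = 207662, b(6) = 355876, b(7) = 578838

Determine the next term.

901844

Δ: 6914, 15782, 31346, 56366, 94082, 148214, 222962
Δ²: 8868, 15564, 25020, 37716, 54132, 74748
Δ³: 6696, 9456, 12696, 16416, 20616
Δ⁴: 2760, 3240, 3720, 4200
Δ⁵: 480, 480, 480
Fifth differences constant at 480.
4200 + 480 = 4680;  20616 + 4680 = 25296;  74748 + 25296 = 100044;  222962 + 100044 = 323006;  578838 + 323006 = 901844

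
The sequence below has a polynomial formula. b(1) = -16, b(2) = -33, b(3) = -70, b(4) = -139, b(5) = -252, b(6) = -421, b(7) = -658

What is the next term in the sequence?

-975

D1: -17, -37, -69, -113, -169, -237
D2: -20, -32, -44, -56, -68
D3: -12, -12, -12, -12
Constant third difference = -12, so extend:
-68 − 12 = -80;  -237 − 80 = -317;  -658 − 317 = -975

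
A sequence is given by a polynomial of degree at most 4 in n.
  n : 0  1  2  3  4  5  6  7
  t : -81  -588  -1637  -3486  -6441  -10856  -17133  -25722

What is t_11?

First differences: -507, -1049, -1849, -2955, -4415, -6277, -8589
Second differences: -542, -800, -1106, -1460, -1862, -2312
Third differences: -258, -306, -354, -402, -450
Fourth differences: -48, -48, -48, -48
The fourth differences are constant (-48).
-450 − 48 = -498;  -2312 − 498 = -2810;  -8589 − 2810 = -11399;  -25722 − 11399 = -37121
-498 − 48 = -546;  -2810 − 546 = -3356;  -11399 − 3356 = -14755;  -37121 − 14755 = -51876
-546 − 48 = -594;  -3356 − 594 = -3950;  -14755 − 3950 = -18705;  -51876 − 18705 = -70581
-594 − 48 = -642;  -3950 − 642 = -4592;  -18705 − 4592 = -23297;  -70581 − 23297 = -93878

-93878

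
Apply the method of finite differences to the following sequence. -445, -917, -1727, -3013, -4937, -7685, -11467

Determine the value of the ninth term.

-23093

-472 , -810 , -1286 , -1924 , -2748 , -3782
-338 , -476 , -638 , -824 , -1034
-138 , -162 , -186 , -210
-24 , -24 , -24
Fourth differences constant at -24.
-210 − 24 = -234;  -1034 − 234 = -1268;  -3782 − 1268 = -5050;  -11467 − 5050 = -16517
-234 − 24 = -258;  -1268 − 258 = -1526;  -5050 − 1526 = -6576;  -16517 − 6576 = -23093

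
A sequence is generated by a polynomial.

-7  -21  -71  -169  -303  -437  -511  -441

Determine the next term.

-119

Δ: -14 , -50 , -98 , -134 , -134 , -74 , 70
Δ²: -36 , -48 , -36 , 0 , 60 , 144
Δ³: -12 , 12 , 36 , 60 , 84
Δ⁴: 24 , 24 , 24 , 24
The fourth differences are constant (24).
84 + 24 = 108;  144 + 108 = 252;  70 + 252 = 322;  -441 + 322 = -119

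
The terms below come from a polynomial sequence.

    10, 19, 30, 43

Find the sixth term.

75

First differences: 9  11  13
Second differences: 2  2
Second differences constant at 2.
13 + 2 = 15;  43 + 15 = 58
15 + 2 = 17;  58 + 17 = 75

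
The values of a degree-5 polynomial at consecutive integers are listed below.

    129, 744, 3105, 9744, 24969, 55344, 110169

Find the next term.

201960

615, 2361, 6639, 15225, 30375, 54825
1746, 4278, 8586, 15150, 24450
2532, 4308, 6564, 9300
1776, 2256, 2736
480, 480
The fifth differences are constant (480).
2736 + 480 = 3216;  9300 + 3216 = 12516;  24450 + 12516 = 36966;  54825 + 36966 = 91791;  110169 + 91791 = 201960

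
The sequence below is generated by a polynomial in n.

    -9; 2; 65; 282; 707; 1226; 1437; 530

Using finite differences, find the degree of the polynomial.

5

Δ: 11, 63, 217, 425, 519, 211, -907
Δ²: 52, 154, 208, 94, -308, -1118
Δ³: 102, 54, -114, -402, -810
Δ⁴: -48, -168, -288, -408
Δ⁵: -120, -120, -120
The fifth differences are constant, so the polynomial has degree 5.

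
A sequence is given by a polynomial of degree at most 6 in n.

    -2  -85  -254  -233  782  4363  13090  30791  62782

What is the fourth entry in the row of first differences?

Δ: -83, -169, 21, 1015, 3581, 8727, 17701, 31991
Δ²: -86, 190, 994, 2566, 5146, 8974, 14290
Δ³: 276, 804, 1572, 2580, 3828, 5316
Δ⁴: 528, 768, 1008, 1248, 1488
Δ⁵: 240, 240, 240, 240

1015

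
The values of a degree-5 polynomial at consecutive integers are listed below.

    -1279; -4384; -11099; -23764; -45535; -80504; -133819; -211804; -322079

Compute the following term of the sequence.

-473680

Δ: -3105 , -6715 , -12665 , -21771 , -34969 , -53315 , -77985 , -110275
Δ²: -3610 , -5950 , -9106 , -13198 , -18346 , -24670 , -32290
Δ³: -2340 , -3156 , -4092 , -5148 , -6324 , -7620
Δ⁴: -816 , -936 , -1056 , -1176 , -1296
Δ⁵: -120 , -120 , -120 , -120
The fifth differences are constant (-120).
-1296 − 120 = -1416;  -7620 − 1416 = -9036;  -32290 − 9036 = -41326;  -110275 − 41326 = -151601;  -322079 − 151601 = -473680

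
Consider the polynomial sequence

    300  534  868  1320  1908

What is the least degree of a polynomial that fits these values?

3

First differences: 234, 334, 452, 588
Second differences: 100, 118, 136
Third differences: 18, 18
The third differences are constant, so the polynomial has degree 3.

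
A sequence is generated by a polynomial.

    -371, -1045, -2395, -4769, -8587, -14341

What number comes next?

-22595

Δ: -674 , -1350 , -2374 , -3818 , -5754
Δ²: -676 , -1024 , -1444 , -1936
Δ³: -348 , -420 , -492
Δ⁴: -72 , -72
Constant fourth difference = -72, so extend:
-492 − 72 = -564;  -1936 − 564 = -2500;  -5754 − 2500 = -8254;  -14341 − 8254 = -22595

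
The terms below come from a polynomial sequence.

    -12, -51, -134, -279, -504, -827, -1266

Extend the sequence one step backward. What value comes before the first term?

1

First differences: -39, -83, -145, -225, -323, -439
Second differences: -44, -62, -80, -98, -116
Third differences: -18, -18, -18, -18
The third differences are constant at -18.
Work back: -44 + 18 = -26;  -39 + 26 = -13;  -12 + 13 = 1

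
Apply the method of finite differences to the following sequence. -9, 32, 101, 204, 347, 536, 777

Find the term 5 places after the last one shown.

D1: 41, 69, 103, 143, 189, 241
D2: 28, 34, 40, 46, 52
D3: 6, 6, 6, 6
The third differences are constant (6).
52 + 6 = 58;  241 + 58 = 299;  777 + 299 = 1076
58 + 6 = 64;  299 + 64 = 363;  1076 + 363 = 1439
64 + 6 = 70;  363 + 70 = 433;  1439 + 433 = 1872
70 + 6 = 76;  433 + 76 = 509;  1872 + 509 = 2381
76 + 6 = 82;  509 + 82 = 591;  2381 + 591 = 2972

2972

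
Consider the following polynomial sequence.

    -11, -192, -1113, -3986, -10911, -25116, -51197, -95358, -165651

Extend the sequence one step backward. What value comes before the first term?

-181, -921, -2873, -6925, -14205, -26081, -44161, -70293
-740, -1952, -4052, -7280, -11876, -18080, -26132
-1212, -2100, -3228, -4596, -6204, -8052
-888, -1128, -1368, -1608, -1848
-240, -240, -240, -240
The fifth differences are constant at -240.
Work back: -888 + 240 = -648;  -1212 + 648 = -564;  -740 + 564 = -176;  -181 + 176 = -5;  -11 + 5 = -6

-6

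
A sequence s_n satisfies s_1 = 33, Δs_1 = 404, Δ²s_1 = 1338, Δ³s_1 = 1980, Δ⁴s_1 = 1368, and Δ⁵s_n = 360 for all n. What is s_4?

Build the table forward from the leading diagonal:
Δ⁵: 360, 360, 360, 360
Δ⁴: 1368, 1728, 2088, 2448
Δ³: 1980, 3348, 5076, 7164
Δ²: 1338, 3318, 6666, 11742
Δ: 404, 1742, 5060, 11726
s: 33, 437, 2179, 7239

7239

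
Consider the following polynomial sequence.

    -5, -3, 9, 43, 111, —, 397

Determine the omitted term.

225

Using the first 5 terms:
2, 12, 34, 68
10, 22, 34
12, 12
Constant third difference = 12.
Extend forward: 34 + 12 = 46;  68 + 46 = 114;  111 + 114 = 225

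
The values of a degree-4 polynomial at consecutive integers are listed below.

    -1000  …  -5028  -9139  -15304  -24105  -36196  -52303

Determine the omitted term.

-2461

Using the last 6 terms:
First differences: -4111  -6165  -8801  -12091  -16107
Second differences: -2054  -2636  -3290  -4016
Third differences: -582  -654  -726
Fourth differences: -72  -72
Constant fourth difference = -72.
Extend backward: -582 + 72 = -510;  -2054 + 510 = -1544;  -4111 + 1544 = -2567;  -5028 + 2567 = -2461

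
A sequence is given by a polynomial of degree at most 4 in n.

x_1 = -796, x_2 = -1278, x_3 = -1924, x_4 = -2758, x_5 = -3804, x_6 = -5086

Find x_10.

-13054

Δ: -482, -646, -834, -1046, -1282
Δ²: -164, -188, -212, -236
Δ³: -24, -24, -24
Constant third difference = -24, so extend:
-236 − 24 = -260;  -1282 − 260 = -1542;  -5086 − 1542 = -6628
-260 − 24 = -284;  -1542 − 284 = -1826;  -6628 − 1826 = -8454
-284 − 24 = -308;  -1826 − 308 = -2134;  -8454 − 2134 = -10588
-308 − 24 = -332;  -2134 − 332 = -2466;  -10588 − 2466 = -13054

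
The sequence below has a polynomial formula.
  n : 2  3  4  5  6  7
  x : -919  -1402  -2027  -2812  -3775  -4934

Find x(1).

-560

First differences: -483  -625  -785  -963  -1159
Second differences: -142  -160  -178  -196
Third differences: -18  -18  -18
The third differences are constant at -18.
Work back: -142 + 18 = -124;  -483 + 124 = -359;  -919 + 359 = -560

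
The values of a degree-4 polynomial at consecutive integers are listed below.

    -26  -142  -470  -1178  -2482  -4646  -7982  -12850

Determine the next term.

Δ: -116 , -328 , -708 , -1304 , -2164 , -3336 , -4868
Δ²: -212 , -380 , -596 , -860 , -1172 , -1532
Δ³: -168 , -216 , -264 , -312 , -360
Δ⁴: -48 , -48 , -48 , -48
Constant fourth difference = -48, so extend:
-360 − 48 = -408;  -1532 − 408 = -1940;  -4868 − 1940 = -6808;  -12850 − 6808 = -19658

-19658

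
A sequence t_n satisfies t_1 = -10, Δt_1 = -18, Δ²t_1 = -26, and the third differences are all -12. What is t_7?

Build the table forward from the leading diagonal:
D3: -12, -12, -12, -12, -12, -12, -12
D2: -26, -38, -50, -62, -74, -86, -98
D1: -18, -44, -82, -132, -194, -268, -354
t: -10, -28, -72, -154, -286, -480, -748

-748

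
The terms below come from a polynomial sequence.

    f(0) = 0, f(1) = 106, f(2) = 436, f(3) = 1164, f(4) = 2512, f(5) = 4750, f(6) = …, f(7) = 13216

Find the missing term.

Using the first 6 terms:
106  330  728  1348  2238
224  398  620  890
174  222  270
48  48
Constant fourth difference = 48.
Extend forward: 270 + 48 = 318;  890 + 318 = 1208;  2238 + 1208 = 3446;  4750 + 3446 = 8196

8196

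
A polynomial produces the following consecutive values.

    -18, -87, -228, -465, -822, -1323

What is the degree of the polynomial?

3

Δ: -69, -141, -237, -357, -501
Δ²: -72, -96, -120, -144
Δ³: -24, -24, -24
The third differences are constant, so the polynomial has degree 3.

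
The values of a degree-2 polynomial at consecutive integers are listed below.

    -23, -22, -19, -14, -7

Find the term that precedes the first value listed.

-22

First differences: 1  3  5  7
Second differences: 2  2  2
The second differences are constant at 2.
Work back: 1 − 2 = -1;  -23 + 1 = -22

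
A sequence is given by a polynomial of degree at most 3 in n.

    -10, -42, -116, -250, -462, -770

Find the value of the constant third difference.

D1: -32, -74, -134, -212, -308
D2: -42, -60, -78, -96
D3: -18, -18, -18

-18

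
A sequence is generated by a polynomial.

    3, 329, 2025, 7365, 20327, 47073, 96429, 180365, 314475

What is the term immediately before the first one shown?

D1: 326  1696  5340  12962  26746  49356  83936  134110
D2: 1370  3644  7622  13784  22610  34580  50174
D3: 2274  3978  6162  8826  11970  15594
D4: 1704  2184  2664  3144  3624
D5: 480  480  480  480
The fifth differences are constant at 480.
Work back: 1704 − 480 = 1224;  2274 − 1224 = 1050;  1370 − 1050 = 320;  326 − 320 = 6;  3 − 6 = -3

-3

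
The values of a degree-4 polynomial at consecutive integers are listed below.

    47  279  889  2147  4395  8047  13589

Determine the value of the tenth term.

232 , 610 , 1258 , 2248 , 3652 , 5542
378 , 648 , 990 , 1404 , 1890
270 , 342 , 414 , 486
72 , 72 , 72
Constant fourth difference = 72, so extend:
486 + 72 = 558;  1890 + 558 = 2448;  5542 + 2448 = 7990;  13589 + 7990 = 21579
558 + 72 = 630;  2448 + 630 = 3078;  7990 + 3078 = 11068;  21579 + 11068 = 32647
630 + 72 = 702;  3078 + 702 = 3780;  11068 + 3780 = 14848;  32647 + 14848 = 47495

47495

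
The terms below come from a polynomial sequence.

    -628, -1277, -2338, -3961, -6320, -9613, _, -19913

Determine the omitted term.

-14062

Using the first 6 terms:
First differences: -649, -1061, -1623, -2359, -3293
Second differences: -412, -562, -736, -934
Third differences: -150, -174, -198
Fourth differences: -24, -24
Constant fourth difference = -24.
Extend forward: -198 − 24 = -222;  -934 − 222 = -1156;  -3293 − 1156 = -4449;  -9613 − 4449 = -14062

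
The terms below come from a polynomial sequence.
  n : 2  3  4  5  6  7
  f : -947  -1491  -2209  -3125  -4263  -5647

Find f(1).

Δ: -544, -718, -916, -1138, -1384
Δ²: -174, -198, -222, -246
Δ³: -24, -24, -24
The third differences are constant at -24.
Work back: -174 + 24 = -150;  -544 + 150 = -394;  -947 + 394 = -553

-553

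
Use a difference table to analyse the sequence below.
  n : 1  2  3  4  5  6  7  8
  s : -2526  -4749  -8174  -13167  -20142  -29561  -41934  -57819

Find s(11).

-132846

Δ: -2223, -3425, -4993, -6975, -9419, -12373, -15885
Δ²: -1202, -1568, -1982, -2444, -2954, -3512
Δ³: -366, -414, -462, -510, -558
Δ⁴: -48, -48, -48, -48
Constant fourth difference = -48, so extend:
-558 − 48 = -606;  -3512 − 606 = -4118;  -15885 − 4118 = -20003;  -57819 − 20003 = -77822
-606 − 48 = -654;  -4118 − 654 = -4772;  -20003 − 4772 = -24775;  -77822 − 24775 = -102597
-654 − 48 = -702;  -4772 − 702 = -5474;  -24775 − 5474 = -30249;  -102597 − 30249 = -132846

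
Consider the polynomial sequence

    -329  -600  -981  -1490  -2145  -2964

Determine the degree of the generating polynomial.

3

-271, -381, -509, -655, -819
-110, -128, -146, -164
-18, -18, -18
The third differences are constant, so the polynomial has degree 3.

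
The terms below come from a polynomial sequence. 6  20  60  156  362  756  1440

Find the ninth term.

4206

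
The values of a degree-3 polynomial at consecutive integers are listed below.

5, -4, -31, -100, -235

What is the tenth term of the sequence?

-2740

First differences: -9, -27, -69, -135
Second differences: -18, -42, -66
Third differences: -24, -24
Constant third difference = -24, so extend:
-66 − 24 = -90;  -135 − 90 = -225;  -235 − 225 = -460
-90 − 24 = -114;  -225 − 114 = -339;  -460 − 339 = -799
-114 − 24 = -138;  -339 − 138 = -477;  -799 − 477 = -1276
-138 − 24 = -162;  -477 − 162 = -639;  -1276 − 639 = -1915
-162 − 24 = -186;  -639 − 186 = -825;  -1915 − 825 = -2740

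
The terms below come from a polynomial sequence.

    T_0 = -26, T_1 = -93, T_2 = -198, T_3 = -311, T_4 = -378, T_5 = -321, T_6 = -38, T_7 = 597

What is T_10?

D1: -67  -105  -113  -67  57  283  635
D2: -38  -8  46  124  226  352
D3: 30  54  78  102  126
D4: 24  24  24  24
Fourth differences constant at 24.
126 + 24 = 150;  352 + 150 = 502;  635 + 502 = 1137;  597 + 1137 = 1734
150 + 24 = 174;  502 + 174 = 676;  1137 + 676 = 1813;  1734 + 1813 = 3547
174 + 24 = 198;  676 + 198 = 874;  1813 + 874 = 2687;  3547 + 2687 = 6234

6234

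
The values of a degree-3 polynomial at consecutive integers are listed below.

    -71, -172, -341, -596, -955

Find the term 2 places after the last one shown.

-101 , -169 , -255 , -359
-68 , -86 , -104
-18 , -18
Constant third difference = -18, so extend:
-104 − 18 = -122;  -359 − 122 = -481;  -955 − 481 = -1436
-122 − 18 = -140;  -481 − 140 = -621;  -1436 − 621 = -2057

-2057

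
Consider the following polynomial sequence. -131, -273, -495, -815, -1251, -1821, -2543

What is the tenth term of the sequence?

-5801

-142, -222, -320, -436, -570, -722
-80, -98, -116, -134, -152
-18, -18, -18, -18
Constant third difference = -18, so extend:
-152 − 18 = -170;  -722 − 170 = -892;  -2543 − 892 = -3435
-170 − 18 = -188;  -892 − 188 = -1080;  -3435 − 1080 = -4515
-188 − 18 = -206;  -1080 − 206 = -1286;  -4515 − 1286 = -5801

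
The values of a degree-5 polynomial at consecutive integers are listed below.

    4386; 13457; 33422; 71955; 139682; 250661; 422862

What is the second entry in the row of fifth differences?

480

First differences: 9071, 19965, 38533, 67727, 110979, 172201
Second differences: 10894, 18568, 29194, 43252, 61222
Third differences: 7674, 10626, 14058, 17970
Fourth differences: 2952, 3432, 3912
Fifth differences: 480, 480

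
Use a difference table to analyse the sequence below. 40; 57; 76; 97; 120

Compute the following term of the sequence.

145

17, 19, 21, 23
2, 2, 2
The second differences are constant (2).
23 + 2 = 25;  120 + 25 = 145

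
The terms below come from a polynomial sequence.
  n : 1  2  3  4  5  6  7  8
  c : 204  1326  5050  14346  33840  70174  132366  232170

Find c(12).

D1: 1122, 3724, 9296, 19494, 36334, 62192, 99804
D2: 2602, 5572, 10198, 16840, 25858, 37612
D3: 2970, 4626, 6642, 9018, 11754
D4: 1656, 2016, 2376, 2736
D5: 360, 360, 360
The fifth differences are constant (360).
2736 + 360 = 3096;  11754 + 3096 = 14850;  37612 + 14850 = 52462;  99804 + 52462 = 152266;  232170 + 152266 = 384436
3096 + 360 = 3456;  14850 + 3456 = 18306;  52462 + 18306 = 70768;  152266 + 70768 = 223034;  384436 + 223034 = 607470
3456 + 360 = 3816;  18306 + 3816 = 22122;  70768 + 22122 = 92890;  223034 + 92890 = 315924;  607470 + 315924 = 923394
3816 + 360 = 4176;  22122 + 4176 = 26298;  92890 + 26298 = 119188;  315924 + 119188 = 435112;  923394 + 435112 = 1358506

1358506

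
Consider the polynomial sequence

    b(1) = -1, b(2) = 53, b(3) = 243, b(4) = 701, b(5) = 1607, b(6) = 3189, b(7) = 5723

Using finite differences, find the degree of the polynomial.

4

Δ: 54, 190, 458, 906, 1582, 2534
Δ²: 136, 268, 448, 676, 952
Δ³: 132, 180, 228, 276
Δ⁴: 48, 48, 48
The fourth differences are constant, so the polynomial has degree 4.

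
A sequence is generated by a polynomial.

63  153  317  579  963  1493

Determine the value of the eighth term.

90, 164, 262, 384, 530
74, 98, 122, 146
24, 24, 24
Constant third difference = 24, so extend:
146 + 24 = 170;  530 + 170 = 700;  1493 + 700 = 2193
170 + 24 = 194;  700 + 194 = 894;  2193 + 894 = 3087

3087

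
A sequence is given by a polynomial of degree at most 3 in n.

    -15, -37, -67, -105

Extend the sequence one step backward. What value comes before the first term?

-1

Δ: -22  -30  -38
Δ²: -8  -8
The second differences are constant at -8.
Work back: -22 + 8 = -14;  -15 + 14 = -1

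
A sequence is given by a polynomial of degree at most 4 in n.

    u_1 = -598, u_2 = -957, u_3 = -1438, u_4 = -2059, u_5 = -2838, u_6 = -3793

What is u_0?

Δ: -359  -481  -621  -779  -955
Δ²: -122  -140  -158  -176
Δ³: -18  -18  -18
The third differences are constant at -18.
Work back: -122 + 18 = -104;  -359 + 104 = -255;  -598 + 255 = -343

-343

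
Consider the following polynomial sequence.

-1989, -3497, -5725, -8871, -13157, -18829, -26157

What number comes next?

First differences: -1508, -2228, -3146, -4286, -5672, -7328
Second differences: -720, -918, -1140, -1386, -1656
Third differences: -198, -222, -246, -270
Fourth differences: -24, -24, -24
Fourth differences constant at -24.
-270 − 24 = -294;  -1656 − 294 = -1950;  -7328 − 1950 = -9278;  -26157 − 9278 = -35435

-35435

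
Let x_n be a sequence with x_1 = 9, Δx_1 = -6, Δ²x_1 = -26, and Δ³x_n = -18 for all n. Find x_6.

-461

Build the table forward from the leading diagonal:
Third differences: -18, -18, -18, -18, -18, -18
Second differences: -26, -44, -62, -80, -98, -116
First differences: -6, -32, -76, -138, -218, -316
x: 9, 3, -29, -105, -243, -461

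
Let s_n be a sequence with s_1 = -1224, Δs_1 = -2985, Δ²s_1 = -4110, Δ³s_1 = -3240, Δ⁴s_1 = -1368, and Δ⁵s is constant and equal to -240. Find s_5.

-52152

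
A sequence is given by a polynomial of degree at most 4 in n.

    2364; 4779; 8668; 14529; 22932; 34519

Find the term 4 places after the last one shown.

First differences: 2415 , 3889 , 5861 , 8403 , 11587
Second differences: 1474 , 1972 , 2542 , 3184
Third differences: 498 , 570 , 642
Fourth differences: 72 , 72
Constant fourth difference = 72, so extend:
642 + 72 = 714;  3184 + 714 = 3898;  11587 + 3898 = 15485;  34519 + 15485 = 50004
714 + 72 = 786;  3898 + 786 = 4684;  15485 + 4684 = 20169;  50004 + 20169 = 70173
786 + 72 = 858;  4684 + 858 = 5542;  20169 + 5542 = 25711;  70173 + 25711 = 95884
858 + 72 = 930;  5542 + 930 = 6472;  25711 + 6472 = 32183;  95884 + 32183 = 128067

128067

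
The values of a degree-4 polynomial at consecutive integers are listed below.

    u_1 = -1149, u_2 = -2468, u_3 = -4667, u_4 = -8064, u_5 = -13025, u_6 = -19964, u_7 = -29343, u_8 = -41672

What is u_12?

First differences: -1319, -2199, -3397, -4961, -6939, -9379, -12329
Second differences: -880, -1198, -1564, -1978, -2440, -2950
Third differences: -318, -366, -414, -462, -510
Fourth differences: -48, -48, -48, -48
The fourth differences are constant (-48).
-510 − 48 = -558;  -2950 − 558 = -3508;  -12329 − 3508 = -15837;  -41672 − 15837 = -57509
-558 − 48 = -606;  -3508 − 606 = -4114;  -15837 − 4114 = -19951;  -57509 − 19951 = -77460
-606 − 48 = -654;  -4114 − 654 = -4768;  -19951 − 4768 = -24719;  -77460 − 24719 = -102179
-654 − 48 = -702;  -4768 − 702 = -5470;  -24719 − 5470 = -30189;  -102179 − 30189 = -132368

-132368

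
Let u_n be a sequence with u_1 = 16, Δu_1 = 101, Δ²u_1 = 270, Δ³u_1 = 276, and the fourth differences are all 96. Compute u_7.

Build the table forward from the leading diagonal:
Δ⁴: 96  96  96  96  96  96  96
Δ³: 276  372  468  564  660  756  852
Δ²: 270  546  918  1386  1950  2610  3366
Δ: 101  371  917  1835  3221  5171  7781
u: 16  117  488  1405  3240  6461  11632

11632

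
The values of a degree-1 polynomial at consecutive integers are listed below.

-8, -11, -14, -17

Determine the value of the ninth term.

-32

Δ: -3, -3, -3
First differences constant at -3.
-17 − 3 = -20
-20 − 3 = -23
-23 − 3 = -26
-26 − 3 = -29
-29 − 3 = -32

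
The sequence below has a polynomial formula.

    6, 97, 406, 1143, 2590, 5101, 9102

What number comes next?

D1: 91 , 309 , 737 , 1447 , 2511 , 4001
D2: 218 , 428 , 710 , 1064 , 1490
D3: 210 , 282 , 354 , 426
D4: 72 , 72 , 72
The fourth differences are constant (72).
426 + 72 = 498;  1490 + 498 = 1988;  4001 + 1988 = 5989;  9102 + 5989 = 15091

15091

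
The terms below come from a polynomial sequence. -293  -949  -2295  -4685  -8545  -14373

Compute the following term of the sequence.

-22739

Δ: -656  -1346  -2390  -3860  -5828
Δ²: -690  -1044  -1470  -1968
Δ³: -354  -426  -498
Δ⁴: -72  -72
Fourth differences constant at -72.
-498 − 72 = -570;  -1968 − 570 = -2538;  -5828 − 2538 = -8366;  -14373 − 8366 = -22739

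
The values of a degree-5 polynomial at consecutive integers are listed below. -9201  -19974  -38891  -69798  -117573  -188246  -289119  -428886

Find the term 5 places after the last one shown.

-2127981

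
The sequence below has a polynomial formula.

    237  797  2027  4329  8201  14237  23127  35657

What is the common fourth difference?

96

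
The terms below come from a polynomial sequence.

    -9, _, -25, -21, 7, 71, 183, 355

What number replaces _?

-17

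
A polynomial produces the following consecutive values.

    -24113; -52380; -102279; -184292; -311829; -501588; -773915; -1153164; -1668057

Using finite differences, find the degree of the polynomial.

5

D1: -28267, -49899, -82013, -127537, -189759, -272327, -379249, -514893
D2: -21632, -32114, -45524, -62222, -82568, -106922, -135644
D3: -10482, -13410, -16698, -20346, -24354, -28722
D4: -2928, -3288, -3648, -4008, -4368
D5: -360, -360, -360, -360
The fifth differences are constant, so the polynomial has degree 5.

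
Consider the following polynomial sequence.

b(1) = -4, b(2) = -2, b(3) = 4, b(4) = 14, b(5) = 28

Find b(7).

68

2, 6, 10, 14
4, 4, 4
The second differences are constant (4).
14 + 4 = 18;  28 + 18 = 46
18 + 4 = 22;  46 + 22 = 68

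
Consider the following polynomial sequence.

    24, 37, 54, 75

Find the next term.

100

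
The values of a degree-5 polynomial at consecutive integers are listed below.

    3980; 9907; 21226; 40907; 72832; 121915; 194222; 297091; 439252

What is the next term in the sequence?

D1: 5927  11319  19681  31925  49083  72307  102869  142161
D2: 5392  8362  12244  17158  23224  30562  39292
D3: 2970  3882  4914  6066  7338  8730
D4: 912  1032  1152  1272  1392
D5: 120  120  120  120
Fifth differences constant at 120.
1392 + 120 = 1512;  8730 + 1512 = 10242;  39292 + 10242 = 49534;  142161 + 49534 = 191695;  439252 + 191695 = 630947

630947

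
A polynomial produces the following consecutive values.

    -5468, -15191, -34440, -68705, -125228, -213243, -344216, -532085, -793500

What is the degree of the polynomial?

5

Δ: -9723, -19249, -34265, -56523, -88015, -130973, -187869, -261415
Δ²: -9526, -15016, -22258, -31492, -42958, -56896, -73546
Δ³: -5490, -7242, -9234, -11466, -13938, -16650
Δ⁴: -1752, -1992, -2232, -2472, -2712
Δ⁵: -240, -240, -240, -240
The fifth differences are constant, so the polynomial has degree 5.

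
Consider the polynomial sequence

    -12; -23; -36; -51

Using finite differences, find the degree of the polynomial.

D1: -11, -13, -15
D2: -2, -2
The second differences are constant, so the polynomial has degree 2.

2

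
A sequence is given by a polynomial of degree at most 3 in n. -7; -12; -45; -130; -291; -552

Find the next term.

-937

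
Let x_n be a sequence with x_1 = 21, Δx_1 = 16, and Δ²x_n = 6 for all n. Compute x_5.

121

Build the table forward from the leading diagonal:
Second differences: 6  6  6  6  6
First differences: 16  22  28  34  40
x: 21  37  59  87  121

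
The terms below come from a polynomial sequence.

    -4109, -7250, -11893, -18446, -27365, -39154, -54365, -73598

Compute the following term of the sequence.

-97501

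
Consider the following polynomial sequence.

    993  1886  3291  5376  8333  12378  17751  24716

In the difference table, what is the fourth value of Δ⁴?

First differences: 893, 1405, 2085, 2957, 4045, 5373, 6965
Second differences: 512, 680, 872, 1088, 1328, 1592
Third differences: 168, 192, 216, 240, 264
Fourth differences: 24, 24, 24, 24

24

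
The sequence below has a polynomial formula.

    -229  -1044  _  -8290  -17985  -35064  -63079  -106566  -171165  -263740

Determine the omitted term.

Using the last 7 terms:
First differences: -9695, -17079, -28015, -43487, -64599, -92575
Second differences: -7384, -10936, -15472, -21112, -27976
Third differences: -3552, -4536, -5640, -6864
Fourth differences: -984, -1104, -1224
Fifth differences: -120, -120
Constant fifth difference = -120.
Extend backward: -984 + 120 = -864;  -3552 + 864 = -2688;  -7384 + 2688 = -4696;  -9695 + 4696 = -4999;  -8290 + 4999 = -3291

-3291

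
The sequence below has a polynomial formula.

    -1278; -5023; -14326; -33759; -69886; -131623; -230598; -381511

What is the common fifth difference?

-360

First differences: -3745, -9303, -19433, -36127, -61737, -98975, -150913
Second differences: -5558, -10130, -16694, -25610, -37238, -51938
Third differences: -4572, -6564, -8916, -11628, -14700
Fourth differences: -1992, -2352, -2712, -3072
Fifth differences: -360, -360, -360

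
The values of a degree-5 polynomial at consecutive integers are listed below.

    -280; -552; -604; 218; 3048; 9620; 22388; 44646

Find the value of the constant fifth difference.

Δ: -272, -52, 822, 2830, 6572, 12768, 22258
Δ²: 220, 874, 2008, 3742, 6196, 9490
Δ³: 654, 1134, 1734, 2454, 3294
Δ⁴: 480, 600, 720, 840
Δ⁵: 120, 120, 120

120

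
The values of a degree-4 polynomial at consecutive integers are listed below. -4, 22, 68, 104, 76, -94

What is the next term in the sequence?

-508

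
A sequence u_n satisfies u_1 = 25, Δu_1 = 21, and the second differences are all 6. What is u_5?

145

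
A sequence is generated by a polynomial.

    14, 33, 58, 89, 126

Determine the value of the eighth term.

Δ: 19  25  31  37
Δ²: 6  6  6
Constant second difference = 6, so extend:
37 + 6 = 43;  126 + 43 = 169
43 + 6 = 49;  169 + 49 = 218
49 + 6 = 55;  218 + 55 = 273

273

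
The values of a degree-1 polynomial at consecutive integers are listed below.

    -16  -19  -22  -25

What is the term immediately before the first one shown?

-13

Δ: -3  -3  -3
The first differences are constant at -3.
Work back: -16 + 3 = -13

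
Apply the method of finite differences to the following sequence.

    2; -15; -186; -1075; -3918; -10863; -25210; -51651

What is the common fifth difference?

-240

D1: -17, -171, -889, -2843, -6945, -14347, -26441
D2: -154, -718, -1954, -4102, -7402, -12094
D3: -564, -1236, -2148, -3300, -4692
D4: -672, -912, -1152, -1392
D5: -240, -240, -240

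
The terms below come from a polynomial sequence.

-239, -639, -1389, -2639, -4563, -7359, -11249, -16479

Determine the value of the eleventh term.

-43029

First differences: -400  -750  -1250  -1924  -2796  -3890  -5230
Second differences: -350  -500  -674  -872  -1094  -1340
Third differences: -150  -174  -198  -222  -246
Fourth differences: -24  -24  -24  -24
Constant fourth difference = -24, so extend:
-246 − 24 = -270;  -1340 − 270 = -1610;  -5230 − 1610 = -6840;  -16479 − 6840 = -23319
-270 − 24 = -294;  -1610 − 294 = -1904;  -6840 − 1904 = -8744;  -23319 − 8744 = -32063
-294 − 24 = -318;  -1904 − 318 = -2222;  -8744 − 2222 = -10966;  -32063 − 10966 = -43029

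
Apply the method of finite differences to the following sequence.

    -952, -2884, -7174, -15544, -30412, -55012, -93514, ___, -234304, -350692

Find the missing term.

-151144

Using the first 7 terms:
-1932, -4290, -8370, -14868, -24600, -38502
-2358, -4080, -6498, -9732, -13902
-1722, -2418, -3234, -4170
-696, -816, -936
-120, -120
Constant fifth difference = -120.
Extend forward: -936 − 120 = -1056;  -4170 − 1056 = -5226;  -13902 − 5226 = -19128;  -38502 − 19128 = -57630;  -93514 − 57630 = -151144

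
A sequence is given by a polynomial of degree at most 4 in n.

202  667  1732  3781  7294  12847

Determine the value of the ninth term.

First differences: 465, 1065, 2049, 3513, 5553
Second differences: 600, 984, 1464, 2040
Third differences: 384, 480, 576
Fourth differences: 96, 96
Fourth differences constant at 96.
576 + 96 = 672;  2040 + 672 = 2712;  5553 + 2712 = 8265;  12847 + 8265 = 21112
672 + 96 = 768;  2712 + 768 = 3480;  8265 + 3480 = 11745;  21112 + 11745 = 32857
768 + 96 = 864;  3480 + 864 = 4344;  11745 + 4344 = 16089;  32857 + 16089 = 48946

48946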